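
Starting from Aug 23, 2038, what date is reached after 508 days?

January 13, 2040

+365 (one year) → Aug 23, 2039 (143 left).
Aug has 31 days: +9 → Sep 1, 2039 (134 left).
Sep has 30 days: +30 → Oct 1, 2039 (104 left).
Oct has 31 days: +31 → Nov 1, 2039 (73 left).
Nov has 30 days: +30 → Dec 1, 2039 (43 left).
Dec has 31 days: +31 → Jan 1, 2040 (12 left).
+12 → Jan 13, 2040.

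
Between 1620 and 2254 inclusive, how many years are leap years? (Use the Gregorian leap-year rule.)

Multiples of 4 in [1620,2254]: 159.
Of those, multiples of 100: 6 (not leap unless ÷400).
Multiples of 400: 1.
Leap years = 159 − 6 + 1 = 154.

154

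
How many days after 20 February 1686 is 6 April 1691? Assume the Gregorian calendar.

1871

Feb 20, 1686 → Feb 20, 1687: 365 days.
Feb 20, 1687 → Feb 20, 1688: 365 days.
Feb 20, 1688 → Feb 20, 1689: 366 days (Feb 29, 1688 is in that span).
Feb 20, 1689 → Feb 20, 1690: 365 days.
Feb 20, 1690 → Feb 20, 1691: 365 days.
Feb 20, 1691 → Mar 20, 1691: 28 days (February has 28).
Mar 20, 1691 → Apr 6, 1691: 17 days.
Total: 1871 days.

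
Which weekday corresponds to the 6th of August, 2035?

Monday

Doomsday rule: the anchor day for the 2000s is Tuesday. For year 35: 35÷12 = 2 r 11, and 11÷4 = 2, so 2+11+2 = 15.
Tuesday + 15 ≡ Wednesday — that's 2035's doomsday.
In August the doomsday date is Aug 8.
Aug 6 is 2 days before Aug 8; 2 mod 7 = 2, so Wednesday − 2 = Monday.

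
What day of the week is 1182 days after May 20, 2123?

Wednesday

May 20, 2123 is a Thursday.
1182 mod 7 = 6, so 1182 days after a Thursday is Thursday + 6 = Wednesday.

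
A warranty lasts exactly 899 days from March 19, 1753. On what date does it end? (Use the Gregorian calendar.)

September 4, 1755

+365 (one year) → Mar 19, 1754 (534 left).
+365 (one year) → Mar 19, 1755 (169 left).
Mar has 31 days: +13 → Apr 1, 1755 (156 left).
Apr has 30 days: +30 → May 1, 1755 (126 left).
May has 31 days: +31 → Jun 1, 1755 (95 left).
Jun has 30 days: +30 → Jul 1, 1755 (65 left).
Jul has 31 days: +31 → Aug 1, 1755 (34 left).
Aug has 31 days: +31 → Sep 1, 1755 (3 left).
+3 → Sep 4, 1755.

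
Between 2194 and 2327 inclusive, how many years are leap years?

Multiples of 4 in [2194,2327]: 33.
Of those, multiples of 100: 2 (not leap unless ÷400).
Multiples of 400: 0.
Leap years = 33 − 2 + 0 = 31.

31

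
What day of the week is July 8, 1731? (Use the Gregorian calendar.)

Doomsday rule: the anchor day for the 1700s is Sunday. For year 31: 31÷12 = 2 r 7, and 7÷4 = 1, so 2+7+1 = 10.
Sunday + 10 ≡ Wednesday — that's 1731's doomsday.
In July the doomsday date is Jul 11.
Jul 8 is 3 days before Jul 11; 3 mod 7 = 3, so Wednesday − 3 = Sunday.

Sunday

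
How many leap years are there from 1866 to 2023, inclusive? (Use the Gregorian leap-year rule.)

Multiples of 4 in [1866,2023]: 39.
Of those, multiples of 100: 2 (not leap unless ÷400).
Multiples of 400: 1.
Leap years = 39 − 2 + 1 = 38.

38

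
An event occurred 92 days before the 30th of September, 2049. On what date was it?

June 30, 2049

−30 → Aug 31, 2049 (end of Aug, 31 days; 62 left).
−31 → Jul 31, 2049 (end of Jul, 31 days; 31 left).
−31 → Jun 30, 2049 (end of Jun, 30 days; 0 left).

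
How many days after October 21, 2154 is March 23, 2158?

Oct 21, 2154 → Oct 21, 2155: 365 days.
Oct 21, 2155 → Oct 21, 2156: 366 days (Feb 29, 2156 is in that span).
Oct 21, 2156 → Oct 21, 2157: 365 days.
Oct 21, 2157 → Nov 21, 2157: 31 days (October has 31).
Nov 21, 2157 → Dec 21, 2157: 30 days (November has 30).
Dec 21, 2157 → Jan 21, 2158: 31 days (December has 31).
Jan 21, 2158 → Feb 21, 2158: 31 days (January has 31).
Feb 21, 2158 → Mar 21, 2158: 28 days (February has 28).
Mar 21, 2158 → Mar 23, 2158: 2 days.
Total: 1249 days.

1249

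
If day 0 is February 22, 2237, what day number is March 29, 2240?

Feb 22, 2237 → Feb 22, 2238: 365 days.
Feb 22, 2238 → Feb 22, 2239: 365 days.
Feb 22, 2239 → Feb 22, 2240: 365 days.
Feb 22, 2240 → Mar 22, 2240: 29 days (February has 29).
Mar 22, 2240 → Mar 29, 2240: 7 days.
Total: 1131 days.

1131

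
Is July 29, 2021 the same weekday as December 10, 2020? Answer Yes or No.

Yes

From Dec 10, 2020 to Jul 29, 2021 is 231 days.
231 mod 7 = 0, so they are the same weekday.
(Dec 10, 2020 is a Thursday; Jul 29, 2021 is a Thursday.)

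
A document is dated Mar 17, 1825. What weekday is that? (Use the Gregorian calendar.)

Doomsday rule: the anchor day for the 1800s is Friday. For year 25: 25÷12 = 2 r 1, and 1÷4 = 0, so 2+1+0 = 3.
Friday + 3 ≡ Monday — that's 1825's doomsday.
In March the doomsday date is Mar 14.
Mar 17 is 3 days after Mar 14; 3 mod 7 = 3, so Monday + 3 = Thursday.

Thursday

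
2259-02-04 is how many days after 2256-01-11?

1120

Jan 11, 2256 → Jan 11, 2257: 366 days (Feb 29, 2256 is in that span).
Jan 11, 2257 → Jan 11, 2258: 365 days.
Jan 11, 2258 → Feb 11, 2258: 31 days (January has 31).
Feb 11, 2258 → Mar 11, 2258: 28 days (February has 28).
Mar 11, 2258 → Apr 11, 2258: 31 days (March has 31).
Apr 11, 2258 → May 11, 2258: 30 days (April has 30).
May 11, 2258 → Jun 11, 2258: 31 days (May has 31).
Jun 11, 2258 → Jul 11, 2258: 30 days (June has 30).
Jul 11, 2258 → Aug 11, 2258: 31 days (July has 31).
Aug 11, 2258 → Sep 11, 2258: 31 days (August has 31).
Sep 11, 2258 → Oct 11, 2258: 30 days (September has 30).
Oct 11, 2258 → Nov 11, 2258: 31 days (October has 31).
Nov 11, 2258 → Dec 11, 2258: 30 days (November has 30).
Dec 11, 2258 → Jan 11, 2259: 31 days (December has 31).
Jan 11, 2259 → Feb 4, 2259: 24 days.
Total: 1120 days.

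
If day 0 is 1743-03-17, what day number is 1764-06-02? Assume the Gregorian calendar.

Mar 17, 1743 → Mar 17, 1744: 366 days (Feb 29, 1744 is in that span).
Mar 17, 1744 → Mar 17, 1745: 365 days.
Mar 17, 1745 → Mar 17, 1746: 365 days.
Mar 17, 1746 → Mar 17, 1747: 365 days.
Mar 17, 1747 → Mar 17, 1748: 366 days (Feb 29, 1748 is in that span).
Mar 17, 1748 → Mar 17, 1749: 365 days.
Mar 17, 1749 → Mar 17, 1750: 365 days.
Mar 17, 1750 → Mar 17, 1751: 365 days.
Mar 17, 1751 → Mar 17, 1752: 366 days (Feb 29, 1752 is in that span).
Mar 17, 1752 → Mar 17, 1753: 365 days.
Mar 17, 1753 → Mar 17, 1754: 365 days.
Mar 17, 1754 → Mar 17, 1755: 365 days.
Mar 17, 1755 → Mar 17, 1756: 366 days (Feb 29, 1756 is in that span).
Mar 17, 1756 → Mar 17, 1757: 365 days.
Mar 17, 1757 → Mar 17, 1758: 365 days.
Mar 17, 1758 → Mar 17, 1759: 365 days.
Mar 17, 1759 → Mar 17, 1760: 366 days (Feb 29, 1760 is in that span).
Mar 17, 1760 → Mar 17, 1761: 365 days.
Mar 17, 1761 → Mar 17, 1762: 365 days.
Mar 17, 1762 → Mar 17, 1763: 365 days.
Mar 17, 1763 → Mar 17, 1764: 366 days (Feb 29, 1764 is in that span).
Mar 17, 1764 → Apr 17, 1764: 31 days (March has 31).
Apr 17, 1764 → May 17, 1764: 30 days (April has 30).
May 17, 1764 → Jun 2, 1764: 16 days.
Total: 7748 days.

7748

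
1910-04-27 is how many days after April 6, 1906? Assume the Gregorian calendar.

Apr 6, 1906 → Apr 6, 1907: 365 days.
Apr 6, 1907 → Apr 6, 1908: 366 days (Feb 29, 1908 is in that span).
Apr 6, 1908 → Apr 6, 1909: 365 days.
Apr 6, 1909 → May 6, 1909: 30 days (April has 30).
May 6, 1909 → Jun 6, 1909: 31 days (May has 31).
Jun 6, 1909 → Jul 6, 1909: 30 days (June has 30).
Jul 6, 1909 → Aug 6, 1909: 31 days (July has 31).
Aug 6, 1909 → Sep 6, 1909: 31 days (August has 31).
Sep 6, 1909 → Oct 6, 1909: 30 days (September has 30).
Oct 6, 1909 → Nov 6, 1909: 31 days (October has 31).
Nov 6, 1909 → Dec 6, 1909: 30 days (November has 30).
Dec 6, 1909 → Jan 6, 1910: 31 days (December has 31).
Jan 6, 1910 → Feb 6, 1910: 31 days (January has 31).
Feb 6, 1910 → Mar 6, 1910: 28 days (February has 28).
Mar 6, 1910 → Apr 6, 1910: 31 days (March has 31).
Apr 6, 1910 → Apr 27, 1910: 21 days.
Total: 1482 days.

1482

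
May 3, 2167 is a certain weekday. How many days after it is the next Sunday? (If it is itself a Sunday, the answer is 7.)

May 3, 2167 is a Sunday.
From Sunday to the next Sunday is 7 days.

7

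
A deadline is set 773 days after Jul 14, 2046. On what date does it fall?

August 25, 2048

+365 (one year) → Jul 14, 2047 (408 left).
+366 (one year; includes Feb 29, 2048) → Jul 14, 2048 (42 left).
Jul has 31 days: +18 → Aug 1, 2048 (24 left).
+24 → Aug 25, 2048.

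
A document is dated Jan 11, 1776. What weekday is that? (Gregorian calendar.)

Thursday

Doomsday rule: the anchor day for the 1700s is Sunday. For year 76: 76÷12 = 6 r 4, and 4÷4 = 1, so 6+4+1 = 11.
Sunday + 11 ≡ Thursday — that's 1776's doomsday.
In January the doomsday date is Jan 4 (1776 is a leap year (divisible by 4)).
Jan 11 is 7 days after Jan 4; 7 mod 7 = 0, so Thursday + 0 = Thursday.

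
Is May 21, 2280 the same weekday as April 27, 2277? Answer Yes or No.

From Apr 27, 2277 to May 21, 2280 is 1120 days.
1120 mod 7 = 0, so they are the same weekday.
(Apr 27, 2277 is a Friday; May 21, 2280 is a Friday.)

Yes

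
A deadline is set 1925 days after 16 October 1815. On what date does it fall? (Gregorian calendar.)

January 22, 1821

+366 (one year; includes Feb 29, 1816) → Oct 16, 1816 (1559 left).
+365 (one year) → Oct 16, 1817 (1194 left).
+365 (one year) → Oct 16, 1818 (829 left).
+365 (one year) → Oct 16, 1819 (464 left).
+366 (one year; includes Feb 29, 1820) → Oct 16, 1820 (98 left).
Oct has 31 days: +16 → Nov 1, 1820 (82 left).
Nov has 30 days: +30 → Dec 1, 1820 (52 left).
Dec has 31 days: +31 → Jan 1, 1821 (21 left).
+21 → Jan 22, 1821.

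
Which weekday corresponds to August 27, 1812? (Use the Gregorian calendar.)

Thursday

January 1, 1812 is a Wednesday.
Jan 1, 1812 → Feb 1, 1812: 31 days (January has 31).
Feb 1, 1812 → Mar 1, 1812: 29 days (February has 29).
Mar 1, 1812 → Apr 1, 1812: 31 days (March has 31).
Apr 1, 1812 → May 1, 1812: 30 days (April has 30).
May 1, 1812 → Jun 1, 1812: 31 days (May has 31).
Jun 1, 1812 → Jul 1, 1812: 30 days (June has 30).
Jul 1, 1812 → Aug 1, 1812: 31 days (July has 31).
Aug 1, 1812 → Aug 27, 1812: 26 days.
Total: 239 days.
239 mod 7 = 1, so Wednesday + 1 = Thursday.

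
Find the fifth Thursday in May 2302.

May 29, 2302

May 1, 2302 is a Thursday.
The first Thursday is therefore May 1 (same day).
The fifth Thursday is 1 + 4×7 = May 29.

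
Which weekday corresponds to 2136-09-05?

Wednesday

Doomsday rule: the anchor day for the 2100s is Sunday. For year 36: 36÷12 = 3 r 0, and 0÷4 = 0, so 3+0+0 = 3.
Sunday + 3 ≡ Wednesday — that's 2136's doomsday.
In September the doomsday date is Sep 5.
Sep 5 is the doomsday itself: Wednesday.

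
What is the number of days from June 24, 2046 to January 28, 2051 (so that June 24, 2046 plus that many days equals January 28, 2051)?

Jun 24, 2046 → Jun 24, 2047: 365 days.
Jun 24, 2047 → Jun 24, 2048: 366 days (Feb 29, 2048 is in that span).
Jun 24, 2048 → Jun 24, 2049: 365 days.
Jun 24, 2049 → Jun 24, 2050: 365 days.
Jun 24, 2050 → Jul 24, 2050: 30 days (June has 30).
Jul 24, 2050 → Aug 24, 2050: 31 days (July has 31).
Aug 24, 2050 → Sep 24, 2050: 31 days (August has 31).
Sep 24, 2050 → Oct 24, 2050: 30 days (September has 30).
Oct 24, 2050 → Nov 24, 2050: 31 days (October has 31).
Nov 24, 2050 → Dec 24, 2050: 30 days (November has 30).
Dec 24, 2050 → Jan 24, 2051: 31 days (December has 31).
Jan 24, 2051 → Jan 28, 2051: 4 days.
Total: 1679 days.

1679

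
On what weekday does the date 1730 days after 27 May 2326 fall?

First find the weekday of May 27, 2326. Doomsday rule: the anchor day for the 2300s is Wednesday. For year 26: 26÷12 = 2 r 2, and 2÷4 = 0, so 2+2+0 = 4.
Wednesday + 4 ≡ Sunday — that's 2326's doomsday.
In May the doomsday date is May 9.
May 27 is 18 days after May 9; 18 mod 7 = 4, so Sunday + 4 = Thursday.
1730 mod 7 = 1, so 1730 days after a Thursday is Thursday + 1 = Friday.

Friday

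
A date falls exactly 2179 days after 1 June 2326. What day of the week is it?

Thursday

First find the weekday of Jun 1, 2326. Doomsday rule: the anchor day for the 2300s is Wednesday. For year 26: 26÷12 = 2 r 2, and 2÷4 = 0, so 2+2+0 = 4.
Wednesday + 4 ≡ Sunday — that's 2326's doomsday.
In June the doomsday date is Jun 6.
Jun 1 is 5 days before Jun 6; 5 mod 7 = 5, so Sunday − 5 = Tuesday.
2179 mod 7 = 2, so 2179 days after a Tuesday is Tuesday + 2 = Thursday.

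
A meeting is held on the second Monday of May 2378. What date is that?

May 1, 2378 is a Monday.
The first Monday is therefore May 1 (same day).
The second Monday is 1 + 1×7 = May 8.

May 8, 2378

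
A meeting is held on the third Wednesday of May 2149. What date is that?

May 1, 2149 is a Thursday.
The first Wednesday is therefore May 7 (6 days later).
The third Wednesday is 7 + 2×7 = May 21.

May 21, 2149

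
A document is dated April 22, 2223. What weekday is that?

Doomsday rule: the anchor day for the 2200s is Friday. For year 23: 23÷12 = 1 r 11, and 11÷4 = 2, so 1+11+2 = 14.
Friday + 14 ≡ Friday — that's 2223's doomsday.
In April the doomsday date is Apr 4.
Apr 22 is 18 days after Apr 4; 18 mod 7 = 4, so Friday + 4 = Tuesday.

Tuesday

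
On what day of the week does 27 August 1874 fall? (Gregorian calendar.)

Thursday

Doomsday rule: the anchor day for the 1800s is Friday. For year 74: 74÷12 = 6 r 2, and 2÷4 = 0, so 6+2+0 = 8.
Friday + 8 ≡ Saturday — that's 1874's doomsday.
In August the doomsday date is Aug 8.
Aug 27 is 19 days after Aug 8; 19 mod 7 = 5, so Saturday + 5 = Thursday.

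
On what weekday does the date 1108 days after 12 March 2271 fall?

Mar 12, 2271 is a Sunday.
1108 mod 7 = 2, so 1108 days after a Sunday is Sunday + 2 = Tuesday.

Tuesday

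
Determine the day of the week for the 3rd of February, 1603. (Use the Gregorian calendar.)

Monday

Doomsday rule: the anchor day for the 1600s is Tuesday. For year 03: 3÷12 = 0 r 3, and 3÷4 = 0, so 0+3+0 = 3.
Tuesday + 3 ≡ Friday — that's 1603's doomsday.
In February the doomsday date is Feb 28 (1603 is not a leap year).
Feb 3 is 25 days before Feb 28; 25 mod 7 = 4, so Friday − 4 = Monday.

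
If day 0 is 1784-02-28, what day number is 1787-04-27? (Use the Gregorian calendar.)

1154

Feb 28, 1784 → Feb 28, 1785: 366 days (Feb 29, 1784 is in that span).
Feb 28, 1785 → Feb 28, 1786: 365 days.
Feb 28, 1786 → Feb 28, 1787: 365 days.
Feb 28, 1787 → Mar 28, 1787: 28 days (February has 28).
Mar 28, 1787 → Apr 27, 1787: 30 days.
Total: 1154 days.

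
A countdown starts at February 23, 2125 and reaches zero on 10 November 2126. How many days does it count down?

625

Feb 23, 2125 → Feb 23, 2126: 365 days.
Feb 23, 2126 → Mar 23, 2126: 28 days (February has 28).
Mar 23, 2126 → Apr 23, 2126: 31 days (March has 31).
Apr 23, 2126 → May 23, 2126: 30 days (April has 30).
May 23, 2126 → Jun 23, 2126: 31 days (May has 31).
Jun 23, 2126 → Jul 23, 2126: 30 days (June has 30).
Jul 23, 2126 → Aug 23, 2126: 31 days (July has 31).
Aug 23, 2126 → Sep 23, 2126: 31 days (August has 31).
Sep 23, 2126 → Oct 23, 2126: 30 days (September has 30).
Oct 23, 2126 → Nov 10, 2126: 18 days.
Total: 625 days.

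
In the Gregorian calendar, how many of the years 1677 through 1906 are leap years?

Multiples of 4 in [1677,1906]: 57.
Of those, multiples of 100: 3 (not leap unless ÷400).
Multiples of 400: 0.
Leap years = 57 − 3 + 0 = 54.

54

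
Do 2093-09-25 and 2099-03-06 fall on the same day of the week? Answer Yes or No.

Yes

From Sep 25, 2093 to Mar 6, 2099 is 1988 days.
1988 mod 7 = 0, so they are the same weekday.
(Sep 25, 2093 is a Friday; Mar 6, 2099 is a Friday.)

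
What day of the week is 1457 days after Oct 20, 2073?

First find the weekday of Oct 20, 2073. Doomsday rule: the anchor day for the 2000s is Tuesday. For year 73: 73÷12 = 6 r 1, and 1÷4 = 0, so 6+1+0 = 7.
Tuesday + 7 ≡ Tuesday — that's 2073's doomsday.
In October the doomsday date is Oct 10.
Oct 20 is 10 days after Oct 10; 10 mod 7 = 3, so Tuesday + 3 = Friday.
1457 mod 7 = 1, so 1457 days after a Friday is Friday + 1 = Saturday.

Saturday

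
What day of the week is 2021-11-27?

January 1, 2021 is a Friday.
Jan 1, 2021 → Feb 1, 2021: 31 days (January has 31).
Feb 1, 2021 → Mar 1, 2021: 28 days (February has 28).
Mar 1, 2021 → Apr 1, 2021: 31 days (March has 31).
Apr 1, 2021 → May 1, 2021: 30 days (April has 30).
May 1, 2021 → Jun 1, 2021: 31 days (May has 31).
Jun 1, 2021 → Jul 1, 2021: 30 days (June has 30).
Jul 1, 2021 → Aug 1, 2021: 31 days (July has 31).
Aug 1, 2021 → Sep 1, 2021: 31 days (August has 31).
Sep 1, 2021 → Oct 1, 2021: 30 days (September has 30).
Oct 1, 2021 → Nov 1, 2021: 31 days (October has 31).
Nov 1, 2021 → Nov 27, 2021: 26 days.
Total: 330 days.
330 mod 7 = 1, so Friday + 1 = Saturday.

Saturday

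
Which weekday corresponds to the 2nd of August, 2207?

January 1, 2207 is a Thursday.
Jan 1, 2207 → Feb 1, 2207: 31 days (January has 31).
Feb 1, 2207 → Mar 1, 2207: 28 days (February has 28).
Mar 1, 2207 → Apr 1, 2207: 31 days (March has 31).
Apr 1, 2207 → May 1, 2207: 30 days (April has 30).
May 1, 2207 → Jun 1, 2207: 31 days (May has 31).
Jun 1, 2207 → Jul 1, 2207: 30 days (June has 30).
Jul 1, 2207 → Aug 1, 2207: 31 days (July has 31).
Aug 1, 2207 → Aug 2, 2207: 1 days.
Total: 213 days.
213 mod 7 = 3, so Thursday + 3 = Sunday.

Sunday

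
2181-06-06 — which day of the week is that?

Wednesday

Doomsday rule: the anchor day for the 2100s is Sunday. For year 81: 81÷12 = 6 r 9, and 9÷4 = 2, so 6+9+2 = 17.
Sunday + 17 ≡ Wednesday — that's 2181's doomsday.
In June the doomsday date is Jun 6.
Jun 6 is the doomsday itself: Wednesday.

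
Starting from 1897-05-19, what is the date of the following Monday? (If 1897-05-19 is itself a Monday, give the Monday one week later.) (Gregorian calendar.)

May 19, 1897 is a Wednesday.
From Wednesday to the next Monday is 5 days.
May 19, 1897 + 5 = May 24, 1897.

May 24, 1897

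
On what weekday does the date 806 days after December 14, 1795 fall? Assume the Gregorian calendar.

First find the weekday of Dec 14, 1795. Doomsday rule: the anchor day for the 1700s is Sunday. For year 95: 95÷12 = 7 r 11, and 11÷4 = 2, so 7+11+2 = 20.
Sunday + 20 ≡ Saturday — that's 1795's doomsday.
In December the doomsday date is Dec 12.
Dec 14 is 2 days after Dec 12; 2 mod 7 = 2, so Saturday + 2 = Monday.
806 mod 7 = 1, so 806 days after a Monday is Monday + 1 = Tuesday.

Tuesday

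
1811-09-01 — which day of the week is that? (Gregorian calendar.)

Sunday

January 1, 1811 is a Tuesday.
Jan 1, 1811 → Feb 1, 1811: 31 days (January has 31).
Feb 1, 1811 → Mar 1, 1811: 28 days (February has 28).
Mar 1, 1811 → Apr 1, 1811: 31 days (March has 31).
Apr 1, 1811 → May 1, 1811: 30 days (April has 30).
May 1, 1811 → Jun 1, 1811: 31 days (May has 31).
Jun 1, 1811 → Jul 1, 1811: 30 days (June has 30).
Jul 1, 1811 → Aug 1, 1811: 31 days (July has 31).
Aug 1, 1811 → Sep 1, 1811: 31 days.
Total: 243 days.
243 mod 7 = 5, so Tuesday + 5 = Sunday.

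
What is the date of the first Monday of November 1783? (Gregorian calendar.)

November 3, 1783

November 1, 1783 is a Saturday.
The first Monday is therefore November 3 (2 days later).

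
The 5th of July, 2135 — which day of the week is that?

Tuesday

Doomsday rule: the anchor day for the 2100s is Sunday. For year 35: 35÷12 = 2 r 11, and 11÷4 = 2, so 2+11+2 = 15.
Sunday + 15 ≡ Monday — that's 2135's doomsday.
In July the doomsday date is Jul 11.
Jul 5 is 6 days before Jul 11; 6 mod 7 = 6, so Monday − 6 = Tuesday.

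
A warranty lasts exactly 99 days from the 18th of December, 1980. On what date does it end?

Dec has 31 days: +14 → Jan 1, 1981 (85 left).
Jan has 31 days: +31 → Feb 1, 1981 (54 left).
Feb has 28 days: +28 → Mar 1, 1981 (26 left).
+26 → Mar 27, 1981.

March 27, 1981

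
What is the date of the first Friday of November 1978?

November 3, 1978

November 1, 1978 is a Wednesday.
The first Friday is therefore November 3 (2 days later).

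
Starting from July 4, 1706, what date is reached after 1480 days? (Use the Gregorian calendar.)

July 23, 1710

+365 (one year) → Jul 4, 1707 (1115 left).
+366 (one year; includes Feb 29, 1708) → Jul 4, 1708 (749 left).
+365 (one year) → Jul 4, 1709 (384 left).
Jul has 31 days: +28 → Aug 1, 1709 (356 left).
Aug has 31 days: +31 → Sep 1, 1709 (325 left).
Sep has 30 days: +30 → Oct 1, 1709 (295 left).
Oct has 31 days: +31 → Nov 1, 1709 (264 left).
Nov has 30 days: +30 → Dec 1, 1709 (234 left).
Dec has 31 days: +31 → Jan 1, 1710 (203 left).
Jan has 31 days: +31 → Feb 1, 1710 (172 left).
Feb has 28 days: +28 → Mar 1, 1710 (144 left).
Mar has 31 days: +31 → Apr 1, 1710 (113 left).
Apr has 30 days: +30 → May 1, 1710 (83 left).
May has 31 days: +31 → Jun 1, 1710 (52 left).
Jun has 30 days: +30 → Jul 1, 1710 (22 left).
+22 → Jul 23, 1710.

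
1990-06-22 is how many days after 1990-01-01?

172

Jan 1, 1990 → Feb 1, 1990: 31 days (January has 31).
Feb 1, 1990 → Mar 1, 1990: 28 days (February has 28).
Mar 1, 1990 → Apr 1, 1990: 31 days (March has 31).
Apr 1, 1990 → May 1, 1990: 30 days (April has 30).
May 1, 1990 → Jun 1, 1990: 31 days (May has 31).
Jun 1, 1990 → Jun 22, 1990: 21 days.
Total: 172 days.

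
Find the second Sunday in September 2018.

September 9, 2018

September 1, 2018 is a Saturday.
The first Sunday is therefore September 2 (1 days later).
The second Sunday is 2 + 1×7 = September 9.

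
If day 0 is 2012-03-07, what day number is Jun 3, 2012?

Mar 7, 2012 → Apr 7, 2012: 31 days (March has 31).
Apr 7, 2012 → May 7, 2012: 30 days (April has 30).
May 7, 2012 → Jun 3, 2012: 27 days.
Total: 88 days.

88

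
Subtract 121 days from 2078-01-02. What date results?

September 3, 2077

−2 → Dec 31, 2077 (end of Dec, 31 days; 119 left).
−31 → Nov 30, 2077 (end of Nov, 30 days; 88 left).
−30 → Oct 31, 2077 (end of Oct, 31 days; 58 left).
−31 → Sep 30, 2077 (end of Sep, 30 days; 27 left).
−27 → Sep 3, 2077.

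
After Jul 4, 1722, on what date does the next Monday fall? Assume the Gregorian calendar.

July 6, 1722

Jul 4, 1722 is a Saturday.
From Saturday to the next Monday is 2 days.
Jul 4, 1722 + 2 = Jul 6, 1722.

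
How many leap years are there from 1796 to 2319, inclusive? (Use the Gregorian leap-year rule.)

126

Multiples of 4 in [1796,2319]: 131.
Of those, multiples of 100: 6 (not leap unless ÷400).
Multiples of 400: 1.
Leap years = 131 − 6 + 1 = 126.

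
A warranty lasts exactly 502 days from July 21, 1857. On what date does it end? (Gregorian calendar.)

December 5, 1858

+365 (one year) → Jul 21, 1858 (137 left).
Jul has 31 days: +11 → Aug 1, 1858 (126 left).
Aug has 31 days: +31 → Sep 1, 1858 (95 left).
Sep has 30 days: +30 → Oct 1, 1858 (65 left).
Oct has 31 days: +31 → Nov 1, 1858 (34 left).
Nov has 30 days: +30 → Dec 1, 1858 (4 left).
+4 → Dec 5, 1858.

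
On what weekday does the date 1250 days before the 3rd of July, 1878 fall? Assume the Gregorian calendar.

Jul 3, 1878 is a Wednesday.
1250 mod 7 = 4, so 1250 days before a Wednesday is Wednesday − 4 = Saturday.

Saturday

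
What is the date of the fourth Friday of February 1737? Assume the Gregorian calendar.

February 22, 1737

February 1, 1737 is a Friday.
The first Friday is therefore February 1 (same day).
The fourth Friday is 1 + 3×7 = February 22.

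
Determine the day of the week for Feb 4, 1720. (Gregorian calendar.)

Sunday

Doomsday rule: the anchor day for the 1700s is Sunday. For year 20: 20÷12 = 1 r 8, and 8÷4 = 2, so 1+8+2 = 11.
Sunday + 11 ≡ Thursday — that's 1720's doomsday.
In February the doomsday date is Feb 29 (1720 is a leap year (divisible by 4)).
Feb 4 is 25 days before Feb 29; 25 mod 7 = 4, so Thursday − 4 = Sunday.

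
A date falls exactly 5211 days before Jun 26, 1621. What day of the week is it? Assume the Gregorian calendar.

Wednesday

First find the weekday of Jun 26, 1621. Doomsday rule: the anchor day for the 1600s is Tuesday. For year 21: 21÷12 = 1 r 9, and 9÷4 = 2, so 1+9+2 = 12.
Tuesday + 12 ≡ Sunday — that's 1621's doomsday.
In June the doomsday date is Jun 6.
Jun 26 is 20 days after Jun 6; 20 mod 7 = 6, so Sunday + 6 = Saturday.
5211 mod 7 = 3, so 5211 days before a Saturday is Saturday − 3 = Wednesday.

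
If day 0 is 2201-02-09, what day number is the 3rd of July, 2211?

3796

Feb 9, 2201 → Feb 9, 2202: 365 days.
Feb 9, 2202 → Feb 9, 2203: 365 days.
Feb 9, 2203 → Feb 9, 2204: 365 days.
Feb 9, 2204 → Feb 9, 2205: 366 days (Feb 29, 2204 is in that span).
Feb 9, 2205 → Feb 9, 2206: 365 days.
Feb 9, 2206 → Feb 9, 2207: 365 days.
Feb 9, 2207 → Feb 9, 2208: 365 days.
Feb 9, 2208 → Feb 9, 2209: 366 days (Feb 29, 2208 is in that span).
Feb 9, 2209 → Feb 9, 2210: 365 days.
Feb 9, 2210 → Feb 9, 2211: 365 days.
Feb 9, 2211 → Mar 9, 2211: 28 days (February has 28).
Mar 9, 2211 → Apr 9, 2211: 31 days (March has 31).
Apr 9, 2211 → May 9, 2211: 30 days (April has 30).
May 9, 2211 → Jun 9, 2211: 31 days (May has 31).
Jun 9, 2211 → Jul 3, 2211: 24 days.
Total: 3796 days.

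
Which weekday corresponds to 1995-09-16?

January 1, 1995 is a Sunday.
Jan 1, 1995 → Feb 1, 1995: 31 days (January has 31).
Feb 1, 1995 → Mar 1, 1995: 28 days (February has 28).
Mar 1, 1995 → Apr 1, 1995: 31 days (March has 31).
Apr 1, 1995 → May 1, 1995: 30 days (April has 30).
May 1, 1995 → Jun 1, 1995: 31 days (May has 31).
Jun 1, 1995 → Jul 1, 1995: 30 days (June has 30).
Jul 1, 1995 → Aug 1, 1995: 31 days (July has 31).
Aug 1, 1995 → Sep 1, 1995: 31 days (August has 31).
Sep 1, 1995 → Sep 16, 1995: 15 days.
Total: 258 days.
258 mod 7 = 6, so Sunday + 6 = Saturday.

Saturday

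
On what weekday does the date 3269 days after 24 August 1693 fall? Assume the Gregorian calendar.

First find the weekday of Aug 24, 1693. Doomsday rule: the anchor day for the 1600s is Tuesday. For year 93: 93÷12 = 7 r 9, and 9÷4 = 2, so 7+9+2 = 18.
Tuesday + 18 ≡ Saturday — that's 1693's doomsday.
In August the doomsday date is Aug 8.
Aug 24 is 16 days after Aug 8; 16 mod 7 = 2, so Saturday + 2 = Monday.
3269 mod 7 = 0, so 3269 days after a Monday is Monday + 0 = Monday.

Monday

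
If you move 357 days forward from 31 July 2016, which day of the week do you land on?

Jul 31, 2016 is a Sunday.
357 mod 7 = 0, so 357 days after a Sunday is Sunday + 0 = Sunday.

Sunday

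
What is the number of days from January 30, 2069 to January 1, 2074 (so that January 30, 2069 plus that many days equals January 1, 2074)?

Jan 30, 2069 → Jan 30, 2070: 365 days.
Jan 30, 2070 → Jan 30, 2071: 365 days.
Jan 30, 2071 → Jan 30, 2072: 365 days.
Jan 30, 2072 → Jan 30, 2073: 366 days (Feb 29, 2072 is in that span).
Jan 30, 2073 → Feb 28, 2073: 29 days (January has 31).
Feb 28, 2073 → Mar 28, 2073: 28 days (February has 28).
Mar 28, 2073 → Apr 28, 2073: 31 days (March has 31).
Apr 28, 2073 → May 28, 2073: 30 days (April has 30).
May 28, 2073 → Jun 28, 2073: 31 days (May has 31).
Jun 28, 2073 → Jul 28, 2073: 30 days (June has 30).
Jul 28, 2073 → Aug 28, 2073: 31 days (July has 31).
Aug 28, 2073 → Sep 28, 2073: 31 days (August has 31).
Sep 28, 2073 → Oct 28, 2073: 30 days (September has 30).
Oct 28, 2073 → Nov 28, 2073: 31 days (October has 31).
Nov 28, 2073 → Dec 28, 2073: 30 days (November has 30).
Dec 28, 2073 → Jan 1, 2074: 4 days.
Total: 1797 days.

1797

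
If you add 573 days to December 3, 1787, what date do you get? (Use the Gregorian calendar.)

+366 (one year; includes Feb 29, 1788) → Dec 3, 1788 (207 left).
Dec has 31 days: +29 → Jan 1, 1789 (178 left).
Jan has 31 days: +31 → Feb 1, 1789 (147 left).
Feb has 28 days: +28 → Mar 1, 1789 (119 left).
Mar has 31 days: +31 → Apr 1, 1789 (88 left).
Apr has 30 days: +30 → May 1, 1789 (58 left).
May has 31 days: +31 → Jun 1, 1789 (27 left).
+27 → Jun 28, 1789.

June 28, 1789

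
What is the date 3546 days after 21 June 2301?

March 7, 2311

+365 (one year) → Jun 21, 2302 (3181 left).
+365 (one year) → Jun 21, 2303 (2816 left).
+366 (one year; includes Feb 29, 2304) → Jun 21, 2304 (2450 left).
+365 (one year) → Jun 21, 2305 (2085 left).
+365 (one year) → Jun 21, 2306 (1720 left).
+365 (one year) → Jun 21, 2307 (1355 left).
+366 (one year; includes Feb 29, 2308) → Jun 21, 2308 (989 left).
+365 (one year) → Jun 21, 2309 (624 left).
+365 (one year) → Jun 21, 2310 (259 left).
Jun has 30 days: +10 → Jul 1, 2310 (249 left).
Jul has 31 days: +31 → Aug 1, 2310 (218 left).
Aug has 31 days: +31 → Sep 1, 2310 (187 left).
Sep has 30 days: +30 → Oct 1, 2310 (157 left).
Oct has 31 days: +31 → Nov 1, 2310 (126 left).
Nov has 30 days: +30 → Dec 1, 2310 (96 left).
Dec has 31 days: +31 → Jan 1, 2311 (65 left).
Jan has 31 days: +31 → Feb 1, 2311 (34 left).
Feb has 28 days: +28 → Mar 1, 2311 (6 left).
+6 → Mar 7, 2311.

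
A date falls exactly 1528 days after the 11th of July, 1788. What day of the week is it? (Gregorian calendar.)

Sunday

First find the weekday of Jul 11, 1788. Doomsday rule: the anchor day for the 1700s is Sunday. For year 88: 88÷12 = 7 r 4, and 4÷4 = 1, so 7+4+1 = 12.
Sunday + 12 ≡ Friday — that's 1788's doomsday.
In July the doomsday date is Jul 11.
Jul 11 is the doomsday itself: Friday.
1528 mod 7 = 2, so 1528 days after a Friday is Friday + 2 = Sunday.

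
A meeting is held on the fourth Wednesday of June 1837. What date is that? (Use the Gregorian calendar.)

June 28, 1837

June 1, 1837 is a Thursday.
The first Wednesday is therefore June 7 (6 days later).
The fourth Wednesday is 7 + 3×7 = June 28.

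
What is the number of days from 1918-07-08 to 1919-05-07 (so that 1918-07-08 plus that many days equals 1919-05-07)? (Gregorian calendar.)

303

Jul 8, 1918 → Aug 8, 1918: 31 days (July has 31).
Aug 8, 1918 → Sep 8, 1918: 31 days (August has 31).
Sep 8, 1918 → Oct 8, 1918: 30 days (September has 30).
Oct 8, 1918 → Nov 8, 1918: 31 days (October has 31).
Nov 8, 1918 → Dec 8, 1918: 30 days (November has 30).
Dec 8, 1918 → Jan 8, 1919: 31 days (December has 31).
Jan 8, 1919 → Feb 8, 1919: 31 days (January has 31).
Feb 8, 1919 → Mar 8, 1919: 28 days (February has 28).
Mar 8, 1919 → Apr 8, 1919: 31 days (March has 31).
Apr 8, 1919 → May 7, 1919: 29 days.
Total: 303 days.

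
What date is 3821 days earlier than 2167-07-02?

January 14, 2157

−365 (one year) → Jul 2, 2166 (3456 left).
−365 (one year) → Jul 2, 2165 (3091 left).
−365 (one year) → Jul 2, 2164 (2726 left).
−366 (one year; includes Feb 29, 2164) → Jul 2, 2163 (2360 left).
−365 (one year) → Jul 2, 2162 (1995 left).
−365 (one year) → Jul 2, 2161 (1630 left).
−365 (one year) → Jul 2, 2160 (1265 left).
−366 (one year; includes Feb 29, 2160) → Jul 2, 2159 (899 left).
−365 (one year) → Jul 2, 2158 (534 left).
−365 (one year) → Jul 2, 2157 (169 left).
−2 → Jun 30, 2157 (end of Jun, 30 days; 167 left).
−30 → May 31, 2157 (end of May, 31 days; 137 left).
−31 → Apr 30, 2157 (end of Apr, 30 days; 106 left).
−30 → Mar 31, 2157 (end of Mar, 31 days; 76 left).
−31 → Feb 28, 2157 (end of Feb, 28 days; 45 left).
−28 → Jan 31, 2157 (end of Jan, 31 days; 17 left).
−17 → Jan 14, 2157.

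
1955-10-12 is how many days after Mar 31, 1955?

195

Mar 31, 1955 → Apr 30, 1955: 30 days (March has 31).
Apr 30, 1955 → May 30, 1955: 30 days (April has 30).
May 30, 1955 → Jun 30, 1955: 31 days (May has 31).
Jun 30, 1955 → Jul 30, 1955: 30 days (June has 30).
Jul 30, 1955 → Aug 30, 1955: 31 days (July has 31).
Aug 30, 1955 → Sep 30, 1955: 31 days (August has 31).
Sep 30, 1955 → Oct 12, 1955: 12 days.
Total: 195 days.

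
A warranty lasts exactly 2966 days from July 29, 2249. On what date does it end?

+365 (one year) → Jul 29, 2250 (2601 left).
+365 (one year) → Jul 29, 2251 (2236 left).
+366 (one year; includes Feb 29, 2252) → Jul 29, 2252 (1870 left).
+365 (one year) → Jul 29, 2253 (1505 left).
+365 (one year) → Jul 29, 2254 (1140 left).
+365 (one year) → Jul 29, 2255 (775 left).
+366 (one year; includes Feb 29, 2256) → Jul 29, 2256 (409 left).
+365 (one year) → Jul 29, 2257 (44 left).
Jul has 31 days: +3 → Aug 1, 2257 (41 left).
Aug has 31 days: +31 → Sep 1, 2257 (10 left).
+10 → Sep 11, 2257.

September 11, 2257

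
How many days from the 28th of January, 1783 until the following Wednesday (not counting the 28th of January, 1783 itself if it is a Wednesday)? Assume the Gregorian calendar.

1

Jan 28, 1783 is a Tuesday.
From Tuesday to the next Wednesday is 1 day.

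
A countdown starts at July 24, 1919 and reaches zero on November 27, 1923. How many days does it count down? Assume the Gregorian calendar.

1587

Jul 24, 1919 → Jul 24, 1920: 366 days (Feb 29, 1920 is in that span).
Jul 24, 1920 → Jul 24, 1921: 365 days.
Jul 24, 1921 → Jul 24, 1922: 365 days.
Jul 24, 1922 → Jul 24, 1923: 365 days.
Jul 24, 1923 → Aug 24, 1923: 31 days (July has 31).
Aug 24, 1923 → Sep 24, 1923: 31 days (August has 31).
Sep 24, 1923 → Oct 24, 1923: 30 days (September has 30).
Oct 24, 1923 → Nov 24, 1923: 31 days (October has 31).
Nov 24, 1923 → Nov 27, 1923: 3 days.
Total: 1587 days.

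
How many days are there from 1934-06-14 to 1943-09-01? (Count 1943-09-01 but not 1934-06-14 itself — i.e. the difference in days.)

3366

Jun 14, 1934 → Jun 14, 1935: 365 days.
Jun 14, 1935 → Jun 14, 1936: 366 days (Feb 29, 1936 is in that span).
Jun 14, 1936 → Jun 14, 1937: 365 days.
Jun 14, 1937 → Jun 14, 1938: 365 days.
Jun 14, 1938 → Jun 14, 1939: 365 days.
Jun 14, 1939 → Jun 14, 1940: 366 days (Feb 29, 1940 is in that span).
Jun 14, 1940 → Jun 14, 1941: 365 days.
Jun 14, 1941 → Jun 14, 1942: 365 days.
Jun 14, 1942 → Jun 14, 1943: 365 days.
Jun 14, 1943 → Jul 14, 1943: 30 days (June has 30).
Jul 14, 1943 → Aug 14, 1943: 31 days (July has 31).
Aug 14, 1943 → Sep 1, 1943: 18 days.
Total: 3366 days.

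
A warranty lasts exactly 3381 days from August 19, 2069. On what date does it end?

November 21, 2078

+365 (one year) → Aug 19, 2070 (3016 left).
+365 (one year) → Aug 19, 2071 (2651 left).
+366 (one year; includes Feb 29, 2072) → Aug 19, 2072 (2285 left).
+365 (one year) → Aug 19, 2073 (1920 left).
+365 (one year) → Aug 19, 2074 (1555 left).
+365 (one year) → Aug 19, 2075 (1190 left).
+366 (one year; includes Feb 29, 2076) → Aug 19, 2076 (824 left).
+365 (one year) → Aug 19, 2077 (459 left).
+365 (one year) → Aug 19, 2078 (94 left).
Aug has 31 days: +13 → Sep 1, 2078 (81 left).
Sep has 30 days: +30 → Oct 1, 2078 (51 left).
Oct has 31 days: +31 → Nov 1, 2078 (20 left).
+20 → Nov 21, 2078.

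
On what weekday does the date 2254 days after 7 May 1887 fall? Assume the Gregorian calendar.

Saturday

May 7, 1887 is a Saturday.
2254 mod 7 = 0, so 2254 days after a Saturday is Saturday + 0 = Saturday.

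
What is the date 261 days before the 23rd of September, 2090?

January 5, 2090

−23 → Aug 31, 2090 (end of Aug, 31 days; 238 left).
−31 → Jul 31, 2090 (end of Jul, 31 days; 207 left).
−31 → Jun 30, 2090 (end of Jun, 30 days; 176 left).
−30 → May 31, 2090 (end of May, 31 days; 146 left).
−31 → Apr 30, 2090 (end of Apr, 30 days; 115 left).
−30 → Mar 31, 2090 (end of Mar, 31 days; 85 left).
−31 → Feb 28, 2090 (end of Feb, 28 days; 54 left).
−28 → Jan 31, 2090 (end of Jan, 31 days; 26 left).
−26 → Jan 5, 2090.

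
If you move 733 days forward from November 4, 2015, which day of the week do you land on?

First find the weekday of Nov 4, 2015. Doomsday rule: the anchor day for the 2000s is Tuesday. For year 15: 15÷12 = 1 r 3, and 3÷4 = 0, so 1+3+0 = 4.
Tuesday + 4 ≡ Saturday — that's 2015's doomsday.
In November the doomsday date is Nov 7.
Nov 4 is 3 days before Nov 7; 3 mod 7 = 3, so Saturday − 3 = Wednesday.
733 mod 7 = 5, so 733 days after a Wednesday is Wednesday + 5 = Monday.

Monday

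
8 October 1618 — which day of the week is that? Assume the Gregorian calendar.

Monday

Doomsday rule: the anchor day for the 1600s is Tuesday. For year 18: 18÷12 = 1 r 6, and 6÷4 = 1, so 1+6+1 = 8.
Tuesday + 8 ≡ Wednesday — that's 1618's doomsday.
In October the doomsday date is Oct 10.
Oct 8 is 2 days before Oct 10; 2 mod 7 = 2, so Wednesday − 2 = Monday.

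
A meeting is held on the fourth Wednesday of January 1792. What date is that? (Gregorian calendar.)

January 25, 1792

January 1, 1792 is a Sunday.
The first Wednesday is therefore January 4 (3 days later).
The fourth Wednesday is 4 + 3×7 = January 25.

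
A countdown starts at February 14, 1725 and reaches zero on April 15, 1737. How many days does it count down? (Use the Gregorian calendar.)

Feb 14, 1725 → Feb 14, 1726: 365 days.
Feb 14, 1726 → Feb 14, 1727: 365 days.
Feb 14, 1727 → Feb 14, 1728: 365 days.
Feb 14, 1728 → Feb 14, 1729: 366 days (Feb 29, 1728 is in that span).
Feb 14, 1729 → Feb 14, 1730: 365 days.
Feb 14, 1730 → Feb 14, 1731: 365 days.
Feb 14, 1731 → Feb 14, 1732: 365 days.
Feb 14, 1732 → Feb 14, 1733: 366 days (Feb 29, 1732 is in that span).
Feb 14, 1733 → Feb 14, 1734: 365 days.
Feb 14, 1734 → Feb 14, 1735: 365 days.
Feb 14, 1735 → Feb 14, 1736: 365 days.
Feb 14, 1736 → Feb 14, 1737: 366 days (Feb 29, 1736 is in that span).
Feb 14, 1737 → Mar 14, 1737: 28 days (February has 28).
Mar 14, 1737 → Apr 14, 1737: 31 days (March has 31).
Apr 14, 1737 → Apr 15, 1737: 1 days.
Total: 4443 days.

4443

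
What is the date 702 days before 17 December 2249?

January 15, 2248

−365 (one year) → Dec 17, 2248 (337 left).
−17 → Nov 30, 2248 (end of Nov, 30 days; 320 left).
−30 → Oct 31, 2248 (end of Oct, 31 days; 290 left).
−31 → Sep 30, 2248 (end of Sep, 30 days; 259 left).
−30 → Aug 31, 2248 (end of Aug, 31 days; 229 left).
−31 → Jul 31, 2248 (end of Jul, 31 days; 198 left).
−31 → Jun 30, 2248 (end of Jun, 30 days; 167 left).
−30 → May 31, 2248 (end of May, 31 days; 137 left).
−31 → Apr 30, 2248 (end of Apr, 30 days; 106 left).
−30 → Mar 31, 2248 (end of Mar, 31 days; 76 left).
−31 → Feb 29, 2248 (end of Feb, 29 days; 45 left).
−29 → Jan 31, 2248 (end of Jan, 31 days; 16 left).
−16 → Jan 15, 2248.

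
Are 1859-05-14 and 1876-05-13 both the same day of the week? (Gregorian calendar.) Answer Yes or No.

Yes

From May 14, 1859 to May 13, 1876 is 6209 days.
6209 mod 7 = 0, so they are the same weekday.
(May 14, 1859 is a Saturday; May 13, 1876 is a Saturday.)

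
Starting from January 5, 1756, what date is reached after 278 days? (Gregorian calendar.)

October 9, 1756

Jan has 31 days: +27 → Feb 1, 1756 (251 left).
Feb has 29 days: +29 → Mar 1, 1756 (222 left).
Mar has 31 days: +31 → Apr 1, 1756 (191 left).
Apr has 30 days: +30 → May 1, 1756 (161 left).
May has 31 days: +31 → Jun 1, 1756 (130 left).
Jun has 30 days: +30 → Jul 1, 1756 (100 left).
Jul has 31 days: +31 → Aug 1, 1756 (69 left).
Aug has 31 days: +31 → Sep 1, 1756 (38 left).
Sep has 30 days: +30 → Oct 1, 1756 (8 left).
+8 → Oct 9, 1756.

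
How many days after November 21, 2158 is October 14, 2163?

Nov 21, 2158 → Nov 21, 2159: 365 days.
Nov 21, 2159 → Nov 21, 2160: 366 days (Feb 29, 2160 is in that span).
Nov 21, 2160 → Nov 21, 2161: 365 days.
Nov 21, 2161 → Nov 21, 2162: 365 days.
Nov 21, 2162 → Dec 21, 2162: 30 days (November has 30).
Dec 21, 2162 → Jan 21, 2163: 31 days (December has 31).
Jan 21, 2163 → Feb 21, 2163: 31 days (January has 31).
Feb 21, 2163 → Mar 21, 2163: 28 days (February has 28).
Mar 21, 2163 → Apr 21, 2163: 31 days (March has 31).
Apr 21, 2163 → May 21, 2163: 30 days (April has 30).
May 21, 2163 → Jun 21, 2163: 31 days (May has 31).
Jun 21, 2163 → Jul 21, 2163: 30 days (June has 30).
Jul 21, 2163 → Aug 21, 2163: 31 days (July has 31).
Aug 21, 2163 → Sep 21, 2163: 31 days (August has 31).
Sep 21, 2163 → Oct 14, 2163: 23 days.
Total: 1788 days.

1788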